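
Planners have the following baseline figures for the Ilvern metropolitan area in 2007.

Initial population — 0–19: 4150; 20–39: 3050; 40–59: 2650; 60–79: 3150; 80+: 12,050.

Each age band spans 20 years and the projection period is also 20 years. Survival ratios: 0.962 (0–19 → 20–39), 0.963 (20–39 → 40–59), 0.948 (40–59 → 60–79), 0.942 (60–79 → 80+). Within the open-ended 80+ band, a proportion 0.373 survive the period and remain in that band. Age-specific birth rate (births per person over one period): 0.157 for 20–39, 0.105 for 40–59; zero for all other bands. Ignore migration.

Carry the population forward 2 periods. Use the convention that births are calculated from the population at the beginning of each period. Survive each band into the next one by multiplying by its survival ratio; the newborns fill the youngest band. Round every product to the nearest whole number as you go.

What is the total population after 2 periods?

13440

— Period 1 —
Births: 3050 × 0.157 = 479 ; 2650 × 0.105 = 278 — total 757
20–39: 4150 × 0.962 = 3992
40–59: 3050 × 0.963 = 2937
60–79: 2650 × 0.948 = 2512
80+: 3150 × 0.942 + 12050 × 0.373 = 2967 + 4495 = 7462
End of period: [757, 3992, 2937, 2512, 7462]
— Period 2 —
Births: 3992 × 0.157 = 627 ; 2937 × 0.105 = 308 — total 935
20–39: 757 × 0.962 = 728
40–59: 3992 × 0.963 = 3844
60–79: 2937 × 0.948 = 2784
80+: 2512 × 0.942 + 7462 × 0.373 = 2366 + 2783 = 5149
End of period: [935, 728, 3844, 2784, 5149]
Total after period 2: 935 + 728 + 3844 + 2784 + 5149 = 13440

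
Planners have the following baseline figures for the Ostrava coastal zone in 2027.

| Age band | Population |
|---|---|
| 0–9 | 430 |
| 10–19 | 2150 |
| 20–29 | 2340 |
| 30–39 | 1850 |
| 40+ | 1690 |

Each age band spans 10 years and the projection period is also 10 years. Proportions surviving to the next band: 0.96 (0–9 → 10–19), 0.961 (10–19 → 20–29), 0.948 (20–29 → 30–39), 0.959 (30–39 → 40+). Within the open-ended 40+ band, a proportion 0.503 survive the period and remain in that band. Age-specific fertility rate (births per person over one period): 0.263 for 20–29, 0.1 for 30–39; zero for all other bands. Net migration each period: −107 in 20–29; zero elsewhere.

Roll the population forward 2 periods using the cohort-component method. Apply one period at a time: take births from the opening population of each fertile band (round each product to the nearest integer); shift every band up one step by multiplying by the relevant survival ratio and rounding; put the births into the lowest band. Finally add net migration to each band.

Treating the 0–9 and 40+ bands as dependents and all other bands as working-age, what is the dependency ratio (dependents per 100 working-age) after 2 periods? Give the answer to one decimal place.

143.5

Numbering the groups 1..5 from youngest to oldest:
After projecting period 1:
Births: 2340 * 0.263 = 615, 1850 * 0.1 = 185 → total 800
Group 2: 430 * 0.96 = 413
Group 3: 2150 * 0.961 = 2066
Group 4: 2340 * 0.948 = 2218
Group 5: 1850 * 0.959 + 1690 * 0.503 = 1774 + 850 = 2624
Net migration: Group 3 − 107 → 1959
Giving 800 / 413 / 1959 / 2218 / 2624.
After projecting period 2:
Births: 1959 * 0.263 = 515, 2218 * 0.1 = 222 → total 737
Group 2: 800 * 0.96 = 768
Group 3: 413 * 0.961 = 397
Group 4: 1959 * 0.948 = 1857
Group 5: 2218 * 0.959 + 2624 * 0.503 = 2127 + 1320 = 3447
Net migration: Group 3 − 107 → 290
Giving 737 / 768 / 290 / 1857 / 3447.
Dependents (band 0–9 + band 40+) = 737 + 3447 = 4184; working-age = 2915; ratio = 4184/2915 × 100 = 143.5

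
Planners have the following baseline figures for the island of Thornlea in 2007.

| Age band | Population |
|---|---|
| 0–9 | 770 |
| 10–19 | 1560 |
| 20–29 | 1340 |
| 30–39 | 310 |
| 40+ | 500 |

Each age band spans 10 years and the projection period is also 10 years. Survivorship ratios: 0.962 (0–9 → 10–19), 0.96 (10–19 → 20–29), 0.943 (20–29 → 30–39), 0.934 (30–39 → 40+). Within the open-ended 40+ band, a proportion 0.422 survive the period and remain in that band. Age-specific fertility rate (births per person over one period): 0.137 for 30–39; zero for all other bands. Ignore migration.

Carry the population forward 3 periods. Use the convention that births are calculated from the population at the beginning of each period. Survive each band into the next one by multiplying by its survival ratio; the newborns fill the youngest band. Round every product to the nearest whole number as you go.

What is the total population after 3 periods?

Numbering the groups 1..5 from youngest to oldest:
Period 1.
Births: 310 × 0.137 = 42
Group 2: 770 × 0.962 = 741
Group 3: 1560 × 0.96 = 1498
Group 4: 1340 × 0.943 = 1264
Group 5: 310 × 0.934 + 500 × 0.422 = 290 + 211 = 501
→ [42, 741, 1498, 1264, 501]
Period 2.
Births: 1264 × 0.137 = 173
Group 2: 42 × 0.962 = 40
Group 3: 741 × 0.96 = 711
Group 4: 1498 × 0.943 = 1413
Group 5: 1264 × 0.934 + 501 × 0.422 = 1181 + 211 = 1392
→ [173, 40, 711, 1413, 1392]
Period 3.
Births: 1413 × 0.137 = 194
Group 2: 173 × 0.962 = 166
Group 3: 40 × 0.96 = 38
Group 4: 711 × 0.943 = 670
Group 5: 1413 × 0.934 + 1392 × 0.422 = 1320 + 587 = 1907
→ [194, 166, 38, 670, 1907]
Total after period 3: 194 + 166 + 38 + 670 + 1907 = 2975

2975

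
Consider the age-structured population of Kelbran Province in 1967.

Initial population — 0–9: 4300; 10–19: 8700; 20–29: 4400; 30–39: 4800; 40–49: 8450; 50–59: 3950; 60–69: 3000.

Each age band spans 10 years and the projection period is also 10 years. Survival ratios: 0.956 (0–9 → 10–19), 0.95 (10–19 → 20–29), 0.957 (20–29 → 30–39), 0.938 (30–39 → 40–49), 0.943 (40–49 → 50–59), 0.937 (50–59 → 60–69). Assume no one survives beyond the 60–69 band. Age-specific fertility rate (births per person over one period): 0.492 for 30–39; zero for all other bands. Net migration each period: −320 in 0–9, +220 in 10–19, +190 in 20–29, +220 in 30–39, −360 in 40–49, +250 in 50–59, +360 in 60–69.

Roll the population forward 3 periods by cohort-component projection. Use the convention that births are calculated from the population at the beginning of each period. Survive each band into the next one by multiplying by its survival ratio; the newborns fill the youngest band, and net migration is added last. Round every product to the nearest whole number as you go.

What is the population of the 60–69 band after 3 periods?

4254

(Groups numbered youngest = 1 to oldest = 7.)
— Period 1 —
Births: 4800 × 0.492 = 2362
Group 2: 4300 × 0.956 = 4111
Group 3: 8700 × 0.95 = 8265
Group 4: 4400 × 0.957 = 4211
Group 5: 4800 × 0.938 = 4502
Group 6: 8450 × 0.943 = 7968
Group 7: 3950 × 0.937 = 3701
Net migration: Group 1 − 320 → 2042; Group 2 + 220 → 4331; Group 3 + 190 → 8455; Group 4 + 220 → 4431; Group 5 − 360 → 4142; Group 6 + 250 → 8218; Group 7 + 360 → 4061
Giving 2042 / 4331 / 8455 / 4431 / 4142 / 8218 / 4061.
— Period 2 —
Births: 4431 × 0.492 = 2180
Group 2: 2042 × 0.956 = 1952
Group 3: 4331 × 0.95 = 4114
Group 4: 8455 × 0.957 = 8091
Group 5: 4431 × 0.938 = 4156
Group 6: 4142 × 0.943 = 3906
Group 7: 8218 × 0.937 = 7700
Net migration: Group 1 − 320 → 1860; Group 2 + 220 → 2172; Group 3 + 190 → 4304; Group 4 + 220 → 8311; Group 5 − 360 → 3796; Group 6 + 250 → 4156; Group 7 + 360 → 8060
Giving 1860 / 2172 / 4304 / 8311 / 3796 / 4156 / 8060.
— Period 3 —
Births: 8311 × 0.492 = 4089
Group 2: 1860 × 0.956 = 1778
Group 3: 2172 × 0.95 = 2063
Group 4: 4304 × 0.957 = 4119
Group 5: 8311 × 0.938 = 7796
Group 6: 3796 × 0.943 = 3580
Group 7: 4156 × 0.937 = 3894
Net migration: Group 1 − 320 → 3769; Group 2 + 220 → 1998; Group 3 + 190 → 2253; Group 4 + 220 → 4339; Group 5 − 360 → 7436; Group 6 + 250 → 3830; Group 7 + 360 → 4254
Giving 3769 / 1998 / 2253 / 4339 / 7436 / 3830 / 4254.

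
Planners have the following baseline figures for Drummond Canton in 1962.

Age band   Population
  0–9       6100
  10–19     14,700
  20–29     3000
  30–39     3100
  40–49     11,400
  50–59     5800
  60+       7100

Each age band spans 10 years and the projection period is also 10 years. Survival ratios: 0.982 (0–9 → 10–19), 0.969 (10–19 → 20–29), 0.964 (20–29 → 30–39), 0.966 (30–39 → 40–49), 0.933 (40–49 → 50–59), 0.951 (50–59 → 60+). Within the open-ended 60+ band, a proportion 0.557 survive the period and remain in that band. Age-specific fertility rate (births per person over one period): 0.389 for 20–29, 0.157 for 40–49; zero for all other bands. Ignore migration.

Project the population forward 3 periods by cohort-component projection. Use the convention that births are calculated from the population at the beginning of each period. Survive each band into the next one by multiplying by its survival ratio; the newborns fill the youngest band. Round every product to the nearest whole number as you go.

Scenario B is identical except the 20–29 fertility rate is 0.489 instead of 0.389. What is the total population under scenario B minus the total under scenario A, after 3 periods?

Let band 1 be 0–9 through band 7 = 60+.
[period 1]
Births: 3000 * 0.389 = 1167, 11400 * 0.157 = 1790 — total 2957
Band 2: 6100 * 0.982 = 5990
Band 3: 14700 * 0.969 = 14244
Band 4: 3000 * 0.964 = 2892
Band 5: 3100 * 0.966 = 2995
Band 6: 11400 * 0.933 = 10636
Band 7: 5800 * 0.951 + 7100 * 0.557 = 5516 + 3955 = 9471
Giving 2957 / 5990 / 14244 / 2892 / 2995 / 10636 / 9471.
[period 2]
Births: 14244 * 0.389 = 5541, 2995 * 0.157 = 470 — total 6011
Band 2: 2957 * 0.982 = 2904
Band 3: 5990 * 0.969 = 5804
Band 4: 14244 * 0.964 = 13731
Band 5: 2892 * 0.966 = 2794
Band 6: 2995 * 0.933 = 2794
Band 7: 10636 * 0.951 + 9471 * 0.557 = 10115 + 5275 = 15390
Giving 6011 / 2904 / 5804 / 13731 / 2794 / 2794 / 15390.
[period 3]
Births: 5804 * 0.389 = 2258, 2794 * 0.157 = 439 — total 2697
Band 2: 6011 * 0.982 = 5903
Band 3: 2904 * 0.969 = 2814
Band 4: 5804 * 0.964 = 5595
Band 5: 13731 * 0.966 = 13264
Band 6: 2794 * 0.933 = 2607
Band 7: 2794 * 0.951 + 15390 * 0.557 = 2657 + 8572 = 11229
Giving 2697 / 5903 / 2814 / 5595 / 13264 / 2607 / 11229.
Scenario A total after 3 periods: 44109
Scenario B projection —
[period 1]
Births: 3000 * 0.489 = 1467, 11400 * 0.157 = 1790 — total 3257
Band 2: 6100 * 0.982 = 5990
Band 3: 14700 * 0.969 = 14244
Band 4: 3000 * 0.964 = 2892
Band 5: 3100 * 0.966 = 2995
Band 6: 11400 * 0.933 = 10636
Band 7: 5800 * 0.951 + 7100 * 0.557 = 5516 + 3955 = 9471
Giving 3257 / 5990 / 14244 / 2892 / 2995 / 10636 / 9471.
[period 2]
Births: 14244 * 0.489 = 6965, 2995 * 0.157 = 470 — total 7435
Band 2: 3257 * 0.982 = 3198
Band 3: 5990 * 0.969 = 5804
Band 4: 14244 * 0.964 = 13731
Band 5: 2892 * 0.966 = 2794
Band 6: 2995 * 0.933 = 2794
Band 7: 10636 * 0.951 + 9471 * 0.557 = 10115 + 5275 = 15390
Giving 7435 / 3198 / 5804 / 13731 / 2794 / 2794 / 15390.
[period 3]
Births: 5804 * 0.489 = 2838, 2794 * 0.157 = 439 — total 3277
Band 2: 7435 * 0.982 = 7301
Band 3: 3198 * 0.969 = 3099
Band 4: 5804 * 0.964 = 5595
Band 5: 13731 * 0.966 = 13264
Band 6: 2794 * 0.933 = 2607
Band 7: 2794 * 0.951 + 15390 * 0.557 = 2657 + 8572 = 11229
Giving 3277 / 7301 / 3099 / 5595 / 13264 / 2607 / 11229.
Scenario B total after 3 periods: 46372
Difference B − A = 46372 − 44109 = 2263

2263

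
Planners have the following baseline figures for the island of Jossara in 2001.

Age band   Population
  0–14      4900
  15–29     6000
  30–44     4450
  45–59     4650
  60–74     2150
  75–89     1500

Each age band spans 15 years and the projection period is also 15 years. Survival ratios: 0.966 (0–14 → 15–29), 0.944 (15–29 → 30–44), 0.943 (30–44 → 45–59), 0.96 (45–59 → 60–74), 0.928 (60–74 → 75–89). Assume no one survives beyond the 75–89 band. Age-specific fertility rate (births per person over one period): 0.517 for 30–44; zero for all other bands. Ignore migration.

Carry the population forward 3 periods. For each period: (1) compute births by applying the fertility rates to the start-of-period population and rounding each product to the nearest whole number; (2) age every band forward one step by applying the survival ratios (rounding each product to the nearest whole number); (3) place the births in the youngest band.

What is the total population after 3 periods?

[period 1]
Births: 4450 × 0.517 = 2301
15–29: 4900 × 0.966 = 4733
30–44: 6000 × 0.944 = 5664
45–59: 4450 × 0.943 = 4196
60–74: 4650 × 0.96 = 4464
75–89: 2150 × 0.928 = 1995
Population now: 0–14=2301, 15–29=4733, 30–44=5664, 45–59=4196, 60–74=4464, 75–89=1995
[period 2]
Births: 5664 × 0.517 = 2928
15–29: 2301 × 0.966 = 2223
30–44: 4733 × 0.944 = 4468
45–59: 5664 × 0.943 = 5341
60–74: 4196 × 0.96 = 4028
75–89: 4464 × 0.928 = 4143
Population now: 0–14=2928, 15–29=2223, 30–44=4468, 45–59=5341, 60–74=4028, 75–89=4143
[period 3]
Births: 4468 × 0.517 = 2310
15–29: 2928 × 0.966 = 2828
30–44: 2223 × 0.944 = 2099
45–59: 4468 × 0.943 = 4213
60–74: 5341 × 0.96 = 5127
75–89: 4028 × 0.928 = 3738
Population now: 0–14=2310, 15–29=2828, 30–44=2099, 45–59=4213, 60–74=5127, 75–89=3738
Total after period 3: 2310 + 2828 + 2099 + 4213 + 5127 + 3738 = 20315

20315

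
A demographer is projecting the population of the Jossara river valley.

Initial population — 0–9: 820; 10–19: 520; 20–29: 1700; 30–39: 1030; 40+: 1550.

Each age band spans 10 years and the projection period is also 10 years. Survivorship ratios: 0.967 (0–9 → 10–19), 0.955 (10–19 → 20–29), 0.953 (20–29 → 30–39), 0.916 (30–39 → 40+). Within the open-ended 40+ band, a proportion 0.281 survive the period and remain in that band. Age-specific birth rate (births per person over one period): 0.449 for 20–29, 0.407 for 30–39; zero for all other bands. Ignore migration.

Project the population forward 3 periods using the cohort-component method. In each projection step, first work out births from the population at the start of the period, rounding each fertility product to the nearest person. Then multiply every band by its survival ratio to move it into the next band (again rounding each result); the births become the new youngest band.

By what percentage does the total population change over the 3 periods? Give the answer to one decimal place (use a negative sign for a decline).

Call the groups 1 to 5, youngest first.
[period 1]
Births: 1700 * 0.449 = 763  |  1030 * 0.407 = 419 ⇒ total 1182
Group 2: 820 * 0.967 = 793
Group 3: 520 * 0.955 = 497
Group 4: 1700 * 0.953 = 1620
Group 5: 1030 * 0.916 + 1550 * 0.281 = 943 + 436 = 1379
End of period: [1182, 793, 497, 1620, 1379]
[period 2]
Births: 497 * 0.449 = 223  |  1620 * 0.407 = 659 ⇒ total 882
Group 2: 1182 * 0.967 = 1143
Group 3: 793 * 0.955 = 757
Group 4: 497 * 0.953 = 474
Group 5: 1620 * 0.916 + 1379 * 0.281 = 1484 + 387 = 1871
End of period: [882, 1143, 757, 474, 1871]
[period 3]
Births: 757 * 0.449 = 340  |  474 * 0.407 = 193 ⇒ total 533
Group 2: 882 * 0.967 = 853
Group 3: 1143 * 0.955 = 1092
Group 4: 757 * 0.953 = 721
Group 5: 474 * 0.916 + 1871 * 0.281 = 434 + 526 = 960
End of period: [533, 853, 1092, 721, 960]
Total: 5620 → 4159; change = -1461; percentage change = -26.0%

-26.0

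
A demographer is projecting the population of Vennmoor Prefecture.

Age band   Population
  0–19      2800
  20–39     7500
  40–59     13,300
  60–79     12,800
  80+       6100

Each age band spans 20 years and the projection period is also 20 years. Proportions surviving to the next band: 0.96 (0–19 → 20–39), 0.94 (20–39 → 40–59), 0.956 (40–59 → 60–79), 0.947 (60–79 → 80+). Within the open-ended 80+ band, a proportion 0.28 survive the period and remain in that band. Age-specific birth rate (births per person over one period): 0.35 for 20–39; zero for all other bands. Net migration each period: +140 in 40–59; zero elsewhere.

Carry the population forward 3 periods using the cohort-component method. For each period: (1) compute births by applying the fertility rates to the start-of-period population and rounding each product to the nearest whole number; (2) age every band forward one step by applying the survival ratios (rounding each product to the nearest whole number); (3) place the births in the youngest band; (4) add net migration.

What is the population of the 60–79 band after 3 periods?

2550

Period 1.
Births: 7500 × 0.35 = 2625
20–39: 2800 × 0.96 = 2688
40–59: 7500 × 0.94 = 7050
60–79: 13300 × 0.956 = 12715
80+: 12800 × 0.947 + 6100 × 0.28 = 12122 + 1708 = 13830
Net migration: 40–59 + 140 → 7190
End of period: [2625, 2688, 7190, 12715, 13830]
Period 2.
Births: 2688 × 0.35 = 941
20–39: 2625 × 0.96 = 2520
40–59: 2688 × 0.94 = 2527
60–79: 7190 × 0.956 = 6874
80+: 12715 × 0.947 + 13830 × 0.28 = 12041 + 3872 = 15913
Net migration: 40–59 + 140 → 2667
End of period: [941, 2520, 2667, 6874, 15913]
Period 3.
Births: 2520 × 0.35 = 882
20–39: 941 × 0.96 = 903
40–59: 2520 × 0.94 = 2369
60–79: 2667 × 0.956 = 2550
80+: 6874 × 0.947 + 15913 × 0.28 = 6510 + 4456 = 10966
Net migration: 40–59 + 140 → 2509
End of period: [882, 903, 2509, 2550, 10966]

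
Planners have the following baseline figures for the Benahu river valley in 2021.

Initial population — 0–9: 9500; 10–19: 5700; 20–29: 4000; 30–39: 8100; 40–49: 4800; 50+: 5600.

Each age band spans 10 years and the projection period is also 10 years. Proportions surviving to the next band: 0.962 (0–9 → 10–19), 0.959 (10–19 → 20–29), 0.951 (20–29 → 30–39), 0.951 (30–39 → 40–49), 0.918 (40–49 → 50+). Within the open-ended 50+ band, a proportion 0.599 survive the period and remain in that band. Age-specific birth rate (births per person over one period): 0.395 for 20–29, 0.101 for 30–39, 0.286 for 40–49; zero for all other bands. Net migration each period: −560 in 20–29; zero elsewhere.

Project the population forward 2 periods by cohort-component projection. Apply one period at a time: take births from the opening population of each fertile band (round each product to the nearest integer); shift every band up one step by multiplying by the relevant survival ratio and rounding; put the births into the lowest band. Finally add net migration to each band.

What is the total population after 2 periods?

36360

Call the groups 1 to 6, youngest first.
Period 1.
Births: 4000 * 0.395 = 1580 ; 8100 * 0.101 = 818 ; 4800 * 0.286 = 1373 — total 3771
Group 2: 9500 * 0.962 = 9139
Group 3: 5700 * 0.959 = 5466
Group 4: 4000 * 0.951 = 3804
Group 5: 8100 * 0.951 = 7703
Group 6: 4800 * 0.918 + 5600 * 0.599 = 4406 + 3354 = 7760
Net migration: Group 3 − 560 → 4906
→ [3771, 9139, 4906, 3804, 7703, 7760]
Period 2.
Births: 4906 * 0.395 = 1938 ; 3804 * 0.101 = 384 ; 7703 * 0.286 = 2203 — total 4525
Group 2: 3771 * 0.962 = 3628
Group 3: 9139 * 0.959 = 8764
Group 4: 4906 * 0.951 = 4666
Group 5: 3804 * 0.951 = 3618
Group 6: 7703 * 0.918 + 7760 * 0.599 = 7071 + 4648 = 11719
Net migration: Group 3 − 560 → 8204
→ [4525, 3628, 8204, 4666, 3618, 11719]
Total after period 2: 4525 + 3628 + 8204 + 4666 + 3618 + 11719 = 36360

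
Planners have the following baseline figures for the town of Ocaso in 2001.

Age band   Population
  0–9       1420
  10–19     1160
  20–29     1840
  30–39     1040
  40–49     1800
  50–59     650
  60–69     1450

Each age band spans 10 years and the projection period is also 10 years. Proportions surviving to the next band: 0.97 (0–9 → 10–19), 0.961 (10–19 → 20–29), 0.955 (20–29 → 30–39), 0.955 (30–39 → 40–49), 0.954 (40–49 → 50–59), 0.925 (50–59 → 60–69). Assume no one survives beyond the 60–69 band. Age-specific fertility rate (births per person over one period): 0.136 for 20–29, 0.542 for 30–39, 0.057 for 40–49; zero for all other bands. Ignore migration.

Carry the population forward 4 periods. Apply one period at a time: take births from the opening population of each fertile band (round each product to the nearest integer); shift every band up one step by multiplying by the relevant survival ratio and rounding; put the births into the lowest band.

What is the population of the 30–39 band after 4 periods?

Period 1:
Births: 1840 * 0.136 = 250, 1040 * 0.542 = 564, 1800 * 0.057 = 103 → total 917
10–19: 1420 * 0.97 = 1377
20–29: 1160 * 0.961 = 1115
30–39: 1840 * 0.955 = 1757
40–49: 1040 * 0.955 = 993
50–59: 1800 * 0.954 = 1717
60–69: 650 * 0.925 = 601
End of period: [917, 1377, 1115, 1757, 993, 1717, 601]
Period 2:
Births: 1115 * 0.136 = 152, 1757 * 0.542 = 952, 993 * 0.057 = 57 → total 1161
10–19: 917 * 0.97 = 889
20–29: 1377 * 0.961 = 1323
30–39: 1115 * 0.955 = 1065
40–49: 1757 * 0.955 = 1678
50–59: 993 * 0.954 = 947
60–69: 1717 * 0.925 = 1588
End of period: [1161, 889, 1323, 1065, 1678, 947, 1588]
Period 3:
Births: 1323 * 0.136 = 180, 1065 * 0.542 = 577, 1678 * 0.057 = 96 → total 853
10–19: 1161 * 0.97 = 1126
20–29: 889 * 0.961 = 854
30–39: 1323 * 0.955 = 1263
40–49: 1065 * 0.955 = 1017
50–59: 1678 * 0.954 = 1601
60–69: 947 * 0.925 = 876
End of period: [853, 1126, 854, 1263, 1017, 1601, 876]
Period 4:
Births: 854 * 0.136 = 116, 1263 * 0.542 = 685, 1017 * 0.057 = 58 → total 859
10–19: 853 * 0.97 = 827
20–29: 1126 * 0.961 = 1082
30–39: 854 * 0.955 = 816
40–49: 1263 * 0.955 = 1206
50–59: 1017 * 0.954 = 970
60–69: 1601 * 0.925 = 1481
End of period: [859, 827, 1082, 816, 1206, 970, 1481]

816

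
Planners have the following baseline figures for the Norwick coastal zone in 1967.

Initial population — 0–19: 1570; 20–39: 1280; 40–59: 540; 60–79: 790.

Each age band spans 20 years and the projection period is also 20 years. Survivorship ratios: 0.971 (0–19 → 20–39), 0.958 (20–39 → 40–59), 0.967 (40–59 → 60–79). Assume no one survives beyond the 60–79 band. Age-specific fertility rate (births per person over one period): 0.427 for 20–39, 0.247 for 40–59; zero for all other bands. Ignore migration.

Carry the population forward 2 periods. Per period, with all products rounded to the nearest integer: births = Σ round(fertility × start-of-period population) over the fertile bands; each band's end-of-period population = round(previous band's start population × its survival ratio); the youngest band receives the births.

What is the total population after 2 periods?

4260

Let band 1 be 0–19 through band 4 = 60–79.
[period 1]
Births: 1280 * 0.427 = 547  |  540 * 0.247 = 133 → 680
Band 2: 1570 * 0.971 = 1524
Band 3: 1280 * 0.958 = 1226
Band 4: 540 * 0.967 = 522
Giving 680 / 1524 / 1226 / 522.
[period 2]
Births: 1524 * 0.427 = 651  |  1226 * 0.247 = 303 → 954
Band 2: 680 * 0.971 = 660
Band 3: 1524 * 0.958 = 1460
Band 4: 1226 * 0.967 = 1186
Giving 954 / 660 / 1460 / 1186.
Total after period 2: 954 + 660 + 1460 + 1186 = 4260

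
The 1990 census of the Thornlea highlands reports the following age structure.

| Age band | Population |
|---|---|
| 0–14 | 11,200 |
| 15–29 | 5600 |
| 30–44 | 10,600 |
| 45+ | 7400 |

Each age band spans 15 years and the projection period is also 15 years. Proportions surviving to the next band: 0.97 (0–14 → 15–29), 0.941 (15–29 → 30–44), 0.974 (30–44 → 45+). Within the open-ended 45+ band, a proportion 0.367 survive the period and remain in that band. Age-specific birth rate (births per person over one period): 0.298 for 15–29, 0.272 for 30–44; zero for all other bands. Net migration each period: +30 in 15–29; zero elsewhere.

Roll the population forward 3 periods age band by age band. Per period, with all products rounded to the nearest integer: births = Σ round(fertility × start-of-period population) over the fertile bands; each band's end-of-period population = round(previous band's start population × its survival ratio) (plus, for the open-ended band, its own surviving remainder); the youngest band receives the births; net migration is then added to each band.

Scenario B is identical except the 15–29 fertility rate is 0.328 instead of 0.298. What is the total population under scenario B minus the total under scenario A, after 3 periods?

Period 1:
Births: 5600 × 0.298 = 1669  |  10600 × 0.272 = 2883 → total 4552
15–29: 11200 × 0.97 = 10864
30–44: 5600 × 0.941 = 5270
45+: 10600 × 0.974 + 7400 × 0.367 = 10324 + 2716 = 13040
Net migration: 15–29 + 30 → 10894
Giving 4552 / 10894 / 5270 / 13040.
Period 2:
Births: 10894 × 0.298 = 3246  |  5270 × 0.272 = 1433 → total 4679
15–29: 4552 × 0.97 = 4415
30–44: 10894 × 0.941 = 10251
45+: 5270 × 0.974 + 13040 × 0.367 = 5133 + 4786 = 9919
Net migration: 15–29 + 30 → 4445
Giving 4679 / 4445 / 10251 / 9919.
Period 3:
Births: 4445 × 0.298 = 1325  |  10251 × 0.272 = 2788 → total 4113
15–29: 4679 × 0.97 = 4539
30–44: 4445 × 0.941 = 4183
45+: 10251 × 0.974 + 9919 × 0.367 = 9984 + 3640 = 13624
Net migration: 15–29 + 30 → 4569
Giving 4113 / 4569 / 4183 / 13624.
Scenario A total after 3 periods: 26489
Scenario B projection —
Period 1:
Births: 5600 × 0.328 = 1837  |  10600 × 0.272 = 2883 → total 4720
15–29: 11200 × 0.97 = 10864
30–44: 5600 × 0.941 = 5270
45+: 10600 × 0.974 + 7400 × 0.367 = 10324 + 2716 = 13040
Net migration: 15–29 + 30 → 10894
Giving 4720 / 10894 / 5270 / 13040.
Period 2:
Births: 10894 × 0.328 = 3573  |  5270 × 0.272 = 1433 → total 5006
15–29: 4720 × 0.97 = 4578
30–44: 10894 × 0.941 = 10251
45+: 5270 × 0.974 + 13040 × 0.367 = 5133 + 4786 = 9919
Net migration: 15–29 + 30 → 4608
Giving 5006 / 4608 / 10251 / 9919.
Period 3:
Births: 4608 × 0.328 = 1511  |  10251 × 0.272 = 2788 → total 4299
15–29: 5006 × 0.97 = 4856
30–44: 4608 × 0.941 = 4336
45+: 10251 × 0.974 + 9919 × 0.367 = 9984 + 3640 = 13624
Net migration: 15–29 + 30 → 4886
Giving 4299 / 4886 / 4336 / 13624.
Scenario B total after 3 periods: 27145
Difference B − A = 27145 − 26489 = 656

656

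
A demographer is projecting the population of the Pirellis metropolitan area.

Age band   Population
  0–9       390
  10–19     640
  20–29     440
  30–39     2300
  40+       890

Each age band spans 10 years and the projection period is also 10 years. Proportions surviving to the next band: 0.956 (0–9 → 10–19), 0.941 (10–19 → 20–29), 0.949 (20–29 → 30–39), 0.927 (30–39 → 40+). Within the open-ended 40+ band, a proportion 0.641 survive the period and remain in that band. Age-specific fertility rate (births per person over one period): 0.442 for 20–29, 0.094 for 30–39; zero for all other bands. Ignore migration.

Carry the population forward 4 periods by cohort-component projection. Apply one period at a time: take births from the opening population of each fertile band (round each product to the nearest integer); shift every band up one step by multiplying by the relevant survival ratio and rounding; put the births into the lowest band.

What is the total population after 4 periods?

— Period 1 —
Births: 440 × 0.442 = 194 ; 2300 × 0.094 = 216 → 410
10–19: 390 × 0.956 = 373
20–29: 640 × 0.941 = 602
30–39: 440 × 0.949 = 418
40+: 2300 × 0.927 + 890 × 0.641 = 2132 + 570 = 2702
→ [410, 373, 602, 418, 2702]
— Period 2 —
Births: 602 × 0.442 = 266 ; 418 × 0.094 = 39 → 305
10–19: 410 × 0.956 = 392
20–29: 373 × 0.941 = 351
30–39: 602 × 0.949 = 571
40+: 418 × 0.927 + 2702 × 0.641 = 387 + 1732 = 2119
→ [305, 392, 351, 571, 2119]
— Period 3 —
Births: 351 × 0.442 = 155 ; 571 × 0.094 = 54 → 209
10–19: 305 × 0.956 = 292
20–29: 392 × 0.941 = 369
30–39: 351 × 0.949 = 333
40+: 571 × 0.927 + 2119 × 0.641 = 529 + 1358 = 1887
→ [209, 292, 369, 333, 1887]
— Period 4 —
Births: 369 × 0.442 = 163 ; 333 × 0.094 = 31 → 194
10–19: 209 × 0.956 = 200
20–29: 292 × 0.941 = 275
30–39: 369 × 0.949 = 350
40+: 333 × 0.927 + 1887 × 0.641 = 309 + 1210 = 1519
→ [194, 200, 275, 350, 1519]
Total after period 4: 194 + 200 + 275 + 350 + 1519 = 2538

2538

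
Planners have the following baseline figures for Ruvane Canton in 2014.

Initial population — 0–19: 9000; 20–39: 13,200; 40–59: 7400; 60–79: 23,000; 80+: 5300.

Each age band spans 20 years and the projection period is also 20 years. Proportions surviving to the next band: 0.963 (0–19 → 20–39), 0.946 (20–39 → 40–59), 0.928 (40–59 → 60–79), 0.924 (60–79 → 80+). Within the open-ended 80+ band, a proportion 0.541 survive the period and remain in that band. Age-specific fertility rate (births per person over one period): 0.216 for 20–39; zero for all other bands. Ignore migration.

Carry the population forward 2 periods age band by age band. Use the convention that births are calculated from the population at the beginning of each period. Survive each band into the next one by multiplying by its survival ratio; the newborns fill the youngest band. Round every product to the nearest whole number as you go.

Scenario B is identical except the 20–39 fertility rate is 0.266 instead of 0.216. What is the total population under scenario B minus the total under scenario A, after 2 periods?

Numbering the groups 1..5 from youngest to oldest:
[period 1]
Births: 13200 × 0.216 = 2851
Group 2: 9000 × 0.963 = 8667
Group 3: 13200 × 0.946 = 12487
Group 4: 7400 × 0.928 = 6867
Group 5: 23000 × 0.924 + 5300 × 0.541 = 21252 + 2867 = 24119
Giving 2851 / 8667 / 12487 / 6867 / 24119.
[period 2]
Births: 8667 × 0.216 = 1872
Group 2: 2851 × 0.963 = 2746
Group 3: 8667 × 0.946 = 8199
Group 4: 12487 × 0.928 = 11588
Group 5: 6867 × 0.924 + 24119 × 0.541 = 6345 + 13048 = 19393
Giving 1872 / 2746 / 8199 / 11588 / 19393.
Scenario A total after 2 periods: 43798
Scenario B projection —
[period 1]
Births: 13200 × 0.266 = 3511
Group 2: 9000 × 0.963 = 8667
Group 3: 13200 × 0.946 = 12487
Group 4: 7400 × 0.928 = 6867
Group 5: 23000 × 0.924 + 5300 × 0.541 = 21252 + 2867 = 24119
Giving 3511 / 8667 / 12487 / 6867 / 24119.
[period 2]
Births: 8667 × 0.266 = 2305
Group 2: 3511 × 0.963 = 3381
Group 3: 8667 × 0.946 = 8199
Group 4: 12487 × 0.928 = 11588
Group 5: 6867 × 0.924 + 24119 × 0.541 = 6345 + 13048 = 19393
Giving 2305 / 3381 / 8199 / 11588 / 19393.
Scenario B total after 2 periods: 44866
Difference B − A = 44866 − 43798 = 1068

1068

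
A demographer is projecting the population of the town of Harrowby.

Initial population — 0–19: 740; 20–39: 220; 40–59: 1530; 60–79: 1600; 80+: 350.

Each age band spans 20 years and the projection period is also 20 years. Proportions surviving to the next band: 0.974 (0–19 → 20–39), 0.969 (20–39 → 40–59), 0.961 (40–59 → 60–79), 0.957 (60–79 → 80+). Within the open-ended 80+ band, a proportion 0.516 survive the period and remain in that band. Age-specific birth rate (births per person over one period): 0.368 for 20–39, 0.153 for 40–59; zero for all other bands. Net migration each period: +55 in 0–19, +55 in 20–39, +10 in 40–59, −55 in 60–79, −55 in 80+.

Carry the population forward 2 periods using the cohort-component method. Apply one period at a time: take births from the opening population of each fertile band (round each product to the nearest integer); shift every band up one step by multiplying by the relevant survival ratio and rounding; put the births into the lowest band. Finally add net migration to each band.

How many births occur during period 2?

Let band 1 be 0–19 through band 5 = 80+.
[period 1]
Births: 220 × 0.368 = 81 ; 1530 × 0.153 = 234 → 315
Band 2: 740 × 0.974 = 721
Band 3: 220 × 0.969 = 213
Band 4: 1530 × 0.961 = 1470
Band 5: 1600 × 0.957 + 350 × 0.516 = 1531 + 181 = 1712
Net migration: Band 1 + 55 → 370; Band 2 + 55 → 776; Band 3 + 10 → 223; Band 4 − 55 → 1415; Band 5 − 55 → 1657
Population now: 0–19=370, 20–39=776, 40–59=223, 60–79=1415, 80+=1657
[period 2]
Births: 776 × 0.368 = 286 ; 223 × 0.153 = 34 → 320
Band 2: 370 × 0.974 = 360
Band 3: 776 × 0.969 = 752
Band 4: 223 × 0.961 = 214
Band 5: 1415 × 0.957 + 1657 × 0.516 = 1354 + 855 = 2209
Net migration: Band 1 + 55 → 375; Band 2 + 55 → 415; Band 3 + 10 → 762; Band 4 − 55 → 159; Band 5 − 55 → 2154
Population now: 0–19=375, 20–39=415, 40–59=762, 60–79=159, 80+=2154

320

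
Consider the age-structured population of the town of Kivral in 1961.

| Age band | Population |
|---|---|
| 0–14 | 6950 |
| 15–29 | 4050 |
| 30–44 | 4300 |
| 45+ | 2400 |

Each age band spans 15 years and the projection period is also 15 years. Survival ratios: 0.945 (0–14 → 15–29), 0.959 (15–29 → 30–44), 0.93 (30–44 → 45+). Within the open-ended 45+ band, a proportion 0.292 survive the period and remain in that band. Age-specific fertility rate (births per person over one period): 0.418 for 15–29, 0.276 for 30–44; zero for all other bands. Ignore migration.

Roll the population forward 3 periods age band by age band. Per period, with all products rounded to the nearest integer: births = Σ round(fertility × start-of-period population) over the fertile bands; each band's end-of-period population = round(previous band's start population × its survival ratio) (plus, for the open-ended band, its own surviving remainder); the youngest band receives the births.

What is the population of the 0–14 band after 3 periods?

2877

(Groups numbered youngest = 1 to oldest = 4.)
Period 1.
Births: 4050 × 0.418 = 1693, 4300 × 0.276 = 1187 ⇒ total 2880
Group 2: 6950 × 0.945 = 6568
Group 3: 4050 × 0.959 = 3884
Group 4: 4300 × 0.93 + 2400 × 0.292 = 3999 + 701 = 4700
→ [2880, 6568, 3884, 4700]
Period 2.
Births: 6568 × 0.418 = 2745, 3884 × 0.276 = 1072 ⇒ total 3817
Group 2: 2880 × 0.945 = 2722
Group 3: 6568 × 0.959 = 6299
Group 4: 3884 × 0.93 + 4700 × 0.292 = 3612 + 1372 = 4984
→ [3817, 2722, 6299, 4984]
Period 3.
Births: 2722 × 0.418 = 1138, 6299 × 0.276 = 1739 ⇒ total 2877
Group 2: 3817 × 0.945 = 3607
Group 3: 2722 × 0.959 = 2610
Group 4: 6299 × 0.93 + 4984 × 0.292 = 5858 + 1455 = 7313
→ [2877, 3607, 2610, 7313]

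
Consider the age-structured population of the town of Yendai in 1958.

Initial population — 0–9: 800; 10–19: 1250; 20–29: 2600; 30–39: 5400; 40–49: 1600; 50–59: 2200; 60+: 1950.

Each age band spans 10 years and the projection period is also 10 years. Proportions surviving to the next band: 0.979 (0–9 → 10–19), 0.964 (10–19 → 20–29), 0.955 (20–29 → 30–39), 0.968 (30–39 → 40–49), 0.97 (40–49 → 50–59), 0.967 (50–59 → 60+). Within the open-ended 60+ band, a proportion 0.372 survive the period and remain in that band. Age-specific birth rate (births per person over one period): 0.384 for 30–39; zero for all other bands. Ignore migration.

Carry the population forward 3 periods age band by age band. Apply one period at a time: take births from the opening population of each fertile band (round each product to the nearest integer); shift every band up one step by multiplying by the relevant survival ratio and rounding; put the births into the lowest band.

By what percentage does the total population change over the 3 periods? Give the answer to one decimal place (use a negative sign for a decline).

-15.5

Call the groups 1 to 7, youngest first.
Period 1.
Births: 5400 * 0.384 = 2074
Group 2: 800 * 0.979 = 783
Group 3: 1250 * 0.964 = 1205
Group 4: 2600 * 0.955 = 2483
Group 5: 5400 * 0.968 = 5227
Group 6: 1600 * 0.97 = 1552
Group 7: 2200 * 0.967 + 1950 * 0.372 = 2127 + 725 = 2852
→ [2074, 783, 1205, 2483, 5227, 1552, 2852]
Period 2.
Births: 2483 * 0.384 = 953
Group 2: 2074 * 0.979 = 2030
Group 3: 783 * 0.964 = 755
Group 4: 1205 * 0.955 = 1151
Group 5: 2483 * 0.968 = 2404
Group 6: 5227 * 0.97 = 5070
Group 7: 1552 * 0.967 + 2852 * 0.372 = 1501 + 1061 = 2562
→ [953, 2030, 755, 1151, 2404, 5070, 2562]
Period 3.
Births: 1151 * 0.384 = 442
Group 2: 953 * 0.979 = 933
Group 3: 2030 * 0.964 = 1957
Group 4: 755 * 0.955 = 721
Group 5: 1151 * 0.968 = 1114
Group 6: 2404 * 0.97 = 2332
Group 7: 5070 * 0.967 + 2562 * 0.372 = 4903 + 953 = 5856
→ [442, 933, 1957, 721, 1114, 2332, 5856]
Total: 15800 → 13355; change = -2445; percentage change = -15.5%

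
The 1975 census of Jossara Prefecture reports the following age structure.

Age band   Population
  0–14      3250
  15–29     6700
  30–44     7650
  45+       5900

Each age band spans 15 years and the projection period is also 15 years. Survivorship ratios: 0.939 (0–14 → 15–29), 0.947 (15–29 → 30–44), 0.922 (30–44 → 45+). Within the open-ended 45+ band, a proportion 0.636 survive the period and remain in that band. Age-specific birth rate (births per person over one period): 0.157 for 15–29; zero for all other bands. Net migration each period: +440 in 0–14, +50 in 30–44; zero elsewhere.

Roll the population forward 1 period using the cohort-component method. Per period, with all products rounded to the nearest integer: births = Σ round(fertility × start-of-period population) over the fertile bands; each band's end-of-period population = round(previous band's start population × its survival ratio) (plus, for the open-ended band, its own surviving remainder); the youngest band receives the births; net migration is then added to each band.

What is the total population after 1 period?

21744

Let group 1 be 0–14 through group 4 = 45+.
After projecting period 1:
Births: 6700 * 0.157 = 1052
Group 2: 3250 * 0.939 = 3052
Group 3: 6700 * 0.947 = 6345
Group 4: 7650 * 0.922 + 5900 * 0.636 = 7053 + 3752 = 10805
Net migration: Group 1 + 440 → 1492; Group 3 + 50 → 6395
Giving 1492 / 3052 / 6395 / 10805.
Total after period 1: 1492 + 3052 + 6395 + 10805 = 21744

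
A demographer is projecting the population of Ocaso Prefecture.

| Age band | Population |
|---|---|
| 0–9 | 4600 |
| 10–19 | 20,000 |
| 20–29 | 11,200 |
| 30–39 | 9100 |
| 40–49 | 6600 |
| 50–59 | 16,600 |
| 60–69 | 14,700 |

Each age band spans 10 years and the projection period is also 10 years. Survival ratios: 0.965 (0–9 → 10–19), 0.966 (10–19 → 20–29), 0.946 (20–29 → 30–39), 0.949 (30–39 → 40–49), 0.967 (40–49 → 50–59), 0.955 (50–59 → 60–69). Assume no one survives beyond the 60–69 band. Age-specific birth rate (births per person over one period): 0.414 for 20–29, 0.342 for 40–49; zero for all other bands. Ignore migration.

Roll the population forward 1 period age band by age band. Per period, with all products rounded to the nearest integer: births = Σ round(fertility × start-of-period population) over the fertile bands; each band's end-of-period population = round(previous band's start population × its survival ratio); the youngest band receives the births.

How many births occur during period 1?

6894

Period 1:
Births: 11200 * 0.414 = 4637  |  6600 * 0.342 = 2257 → 6894
10–19: 4600 * 0.965 = 4439
20–29: 20000 * 0.966 = 19320
30–39: 11200 * 0.946 = 10595
40–49: 9100 * 0.949 = 8636
50–59: 6600 * 0.967 = 6382
60–69: 16600 * 0.955 = 15853
Population now: 0–9=6894, 10–19=4439, 20–29=19320, 30–39=10595, 40–49=8636, 50–59=6382, 60–69=15853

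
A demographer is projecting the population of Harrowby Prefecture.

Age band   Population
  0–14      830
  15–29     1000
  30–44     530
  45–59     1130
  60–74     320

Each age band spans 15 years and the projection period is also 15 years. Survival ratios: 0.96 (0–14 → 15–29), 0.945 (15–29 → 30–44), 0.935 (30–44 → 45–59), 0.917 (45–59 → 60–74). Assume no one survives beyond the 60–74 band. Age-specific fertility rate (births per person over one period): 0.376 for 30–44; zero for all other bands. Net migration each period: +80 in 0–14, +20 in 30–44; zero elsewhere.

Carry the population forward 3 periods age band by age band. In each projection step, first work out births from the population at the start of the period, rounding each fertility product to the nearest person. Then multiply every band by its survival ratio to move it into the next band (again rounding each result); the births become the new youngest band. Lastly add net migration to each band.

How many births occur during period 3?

291

Numbering the bands 1..5 from youngest to oldest:
— Period 1 —
Births: 530 × 0.376 = 199
Band 2: 830 × 0.96 = 797
Band 3: 1000 × 0.945 = 945
Band 4: 530 × 0.935 = 496
Band 5: 1130 × 0.917 = 1036
Net migration: Band 1 + 80 → 279; Band 3 + 20 → 965
→ [279, 797, 965, 496, 1036]
— Period 2 —
Births: 965 × 0.376 = 363
Band 2: 279 × 0.96 = 268
Band 3: 797 × 0.945 = 753
Band 4: 965 × 0.935 = 902
Band 5: 496 × 0.917 = 455
Net migration: Band 1 + 80 → 443; Band 3 + 20 → 773
→ [443, 268, 773, 902, 455]
— Period 3 —
Births: 773 × 0.376 = 291
Band 2: 443 × 0.96 = 425
Band 3: 268 × 0.945 = 253
Band 4: 773 × 0.935 = 723
Band 5: 902 × 0.917 = 827
Net migration: Band 1 + 80 → 371; Band 3 + 20 → 273
→ [371, 425, 273, 723, 827]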